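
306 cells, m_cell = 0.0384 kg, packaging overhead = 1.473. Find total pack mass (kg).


Cell mass sum = 306 * 0.0384 = 11.75 kg
With overhead 1.473: m_pack = 11.75 * 1.473 = 17.31 kg

17.31 kg


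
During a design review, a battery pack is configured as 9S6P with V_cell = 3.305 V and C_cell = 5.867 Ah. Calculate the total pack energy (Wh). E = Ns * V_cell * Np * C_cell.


V_pack = 9 * 3.305 = 29.745 V
C_pack = 6 * 5.867 = 35.202 Ah
E = V_pack * C_pack = 29.745 * 35.202 = 1047 Wh

1047 Wh


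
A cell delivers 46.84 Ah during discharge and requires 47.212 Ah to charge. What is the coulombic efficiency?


eta_c = Q_dis / Q_chg * 100 = 46.84 / 47.212 * 100 = 99.21%

99.21%


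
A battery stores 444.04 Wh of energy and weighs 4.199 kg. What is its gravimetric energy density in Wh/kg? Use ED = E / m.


ED = E / m = 444.04 / 4.199 = 105.7 Wh/kg

105.7 Wh/kg


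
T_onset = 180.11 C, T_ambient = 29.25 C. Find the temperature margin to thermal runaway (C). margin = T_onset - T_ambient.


Safety margin = 180.11 C - 29.25 C = 150.86 C

150.86 C


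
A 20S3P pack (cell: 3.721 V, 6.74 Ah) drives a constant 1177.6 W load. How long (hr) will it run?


Step 1: E_pack = Ns * V_cell * Np * C_cell = 20 * 3.721 * 3 * 6.74 = 1504.8 Wh
Step 2: t = E_pack / P = 1504.8 / 1177.6 = 1.278 hr

1.278 hr


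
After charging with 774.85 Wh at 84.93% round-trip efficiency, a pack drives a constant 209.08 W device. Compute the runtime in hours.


Step 1: E_discharge = eta/100 * E_charge = 84.93/100 * 774.85 = 658.08 Wh
Step 2: t = E_discharge / P = 658.08 / 209.08 = 3.148 hr

3.148 hr


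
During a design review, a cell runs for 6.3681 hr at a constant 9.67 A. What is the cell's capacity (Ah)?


C = I * t = 9.67 * 6.3681 = 61.58 Ah

61.58 Ah


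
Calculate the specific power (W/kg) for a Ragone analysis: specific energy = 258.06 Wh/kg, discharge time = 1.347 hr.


P_specific = E / t = 258.06 / 1.347 = 191.6 W/kg

191.6 W/kg


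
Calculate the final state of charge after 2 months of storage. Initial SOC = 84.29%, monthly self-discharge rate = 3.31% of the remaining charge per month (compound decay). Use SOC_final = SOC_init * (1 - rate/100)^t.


Monthly retention factor = 1 - 3.31/100 = 0.9669
Over 2 months: factor^2 = 0.9349
SOC_final = 84.29 * 0.9349 = 78.80%

78.80%


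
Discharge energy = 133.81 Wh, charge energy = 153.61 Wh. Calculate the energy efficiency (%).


Round-trip efficiency = 133.81/153.61 * 100% = 87.11%

87.11%


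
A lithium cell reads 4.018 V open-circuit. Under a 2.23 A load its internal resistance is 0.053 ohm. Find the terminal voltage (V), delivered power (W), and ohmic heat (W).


Step 1: V_terminal = OCV - I*R = 4.018 - 2.23 * 0.053 = 3.8998 V
Step 2: P_out = V_terminal * I = 3.8998 * 2.23 = 8.697 W
Step 3: Q = I^2 * R = 2.23^2 * 0.053 = 0.2636 W

V=3.8998 V, P=8.697 W, Q=0.2636 W


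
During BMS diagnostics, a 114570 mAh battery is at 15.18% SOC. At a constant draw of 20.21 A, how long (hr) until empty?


Convert: C_total = 114570 mAh = 114.57 Ah
Step 1: remaining = SOC/100 * C_total = 15.18/100 * 114.57 = 17.392 Ah
Step 2: t = remaining / I = 17.392 / 20.21 = 0.8606 hr

0.8606 hr


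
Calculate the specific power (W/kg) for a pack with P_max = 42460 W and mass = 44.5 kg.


Specific power = 42460 W / 44.5 kg = 954.2 W/kg

954.2 W/kg


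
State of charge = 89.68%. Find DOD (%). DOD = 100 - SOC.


Complement of SOC: DOD = 100% - 89.68% = 10.32%

10.32%


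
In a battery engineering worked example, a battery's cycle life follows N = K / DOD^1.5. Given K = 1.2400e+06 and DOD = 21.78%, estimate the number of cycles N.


Step 1: DOD^1.5 = 21.78^1.5 = 101.65
Step 2: N = 1.2400e+06 / 101.65 = 12200 cycles

12200 cycles


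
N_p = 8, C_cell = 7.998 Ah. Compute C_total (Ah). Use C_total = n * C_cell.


C_total = 8 * 7.998 = 63.984 Ah

63.984 Ah


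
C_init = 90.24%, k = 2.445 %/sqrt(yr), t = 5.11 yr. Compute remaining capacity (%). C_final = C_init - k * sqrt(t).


Step 1: sqrt(5.11 yr) = 2.2605
Step 2: drop = 2.445 * 2.2605 = 5.5269
Step 3: C_final = 90.24 - 5.5269 = 84.71%

84.71%


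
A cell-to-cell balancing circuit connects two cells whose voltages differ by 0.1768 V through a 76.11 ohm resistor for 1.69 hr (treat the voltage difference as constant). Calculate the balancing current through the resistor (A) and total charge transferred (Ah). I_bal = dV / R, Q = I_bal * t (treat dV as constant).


I_bal = dV / R = 0.1768 / 76.11 = 0.002323 A
Q = I_bal * t = 0.002323 * 1.69 = 0.003926 Ah

I=0.002323 A, Q=0.003926 Ah


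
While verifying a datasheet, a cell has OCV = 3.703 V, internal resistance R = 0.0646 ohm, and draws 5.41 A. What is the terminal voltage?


V = OCV - I*R = 3.703 - 5.41 * 0.0646 = 3.354 V

3.354 V


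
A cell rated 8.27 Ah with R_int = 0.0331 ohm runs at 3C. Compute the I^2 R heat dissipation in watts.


Step 1: I = C_rate * capacity = 3 * 8.27 = 24.81 A
Step 2: Q = I^2 * R = 24.81^2 * 0.0331 = 615.54 * 0.0331 = 20.37 W

20.37 W


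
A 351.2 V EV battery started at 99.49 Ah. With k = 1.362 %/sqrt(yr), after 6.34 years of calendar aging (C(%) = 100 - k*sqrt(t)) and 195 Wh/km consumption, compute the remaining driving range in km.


Step 1: capacity retention = 100 - 1.362 * sqrt(6.34) = 100 - 1.362 * 2.5179 = 96.571%
Step 2: C_now = 99.49 * 96.571/100 = 96.078 Ah
Step 3: E_pack = V * C_now = 351.2 * 96.078 = 33743 Wh
Step 4: range = E_pack / consumption = 33743 / 195 = 173.0 km

173.0 km


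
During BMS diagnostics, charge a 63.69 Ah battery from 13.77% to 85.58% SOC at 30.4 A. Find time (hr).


delta_Ah = 63.69 * (85.58 - 13.77) / 100 = 45.736 Ah
t = delta_Ah / I = 45.736 / 30.4 = 1.504 hr

1.504 hr


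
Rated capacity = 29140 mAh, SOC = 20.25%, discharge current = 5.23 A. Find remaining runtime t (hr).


Convert: C_total = 29140 mAh = 29.14 Ah
Step 1: remaining = SOC/100 * C_total = 20.25/100 * 29.14 = 5.9009 Ah
Step 2: t = remaining / I = 5.9009 / 5.23 = 1.128 hr

1.128 hr


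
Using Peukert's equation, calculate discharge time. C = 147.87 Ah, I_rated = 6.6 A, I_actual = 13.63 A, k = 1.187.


Step 1: t_rated = C / I_rated = 147.87 / 6.6 = 22.405 hr
Step 2: ratio = 6.6 / 13.63 = 0.48423
Step 3: ratio^k = 0.48423^1.187 = 0.42282
Step 4: t = t_rated * ratio^k = 22.405 * 0.42282 = 9.473 hr

9.473 hr


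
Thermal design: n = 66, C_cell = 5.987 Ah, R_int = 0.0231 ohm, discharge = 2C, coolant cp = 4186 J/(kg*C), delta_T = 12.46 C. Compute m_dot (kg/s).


Step 1: I = 2 * 5.987 = 11.974 A
Step 2: Q_cell = I^2 * R = 11.974^2 * 0.0231 = 3.312 W
Step 3: Q_total = 66 * 3.312 = 218.59 W
Step 4: m_dot = Q_total / (cp * dT) = 218.59 / (4186 * 12.46) = 0.004191 kg/s

0.004191 kg/s


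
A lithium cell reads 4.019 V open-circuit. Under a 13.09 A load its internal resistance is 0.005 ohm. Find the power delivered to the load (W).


Step 1: V_terminal = OCV - I*R = 4.019 - 13.09 * 0.005 = 3.9536 V
Step 2: P_out = V_terminal * I = 3.9536 * 13.09 = 51.75 W

51.75 W


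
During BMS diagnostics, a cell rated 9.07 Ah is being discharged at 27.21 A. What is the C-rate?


Rearranging: C_rate = 27.21 / 9.07 = 3C

3C


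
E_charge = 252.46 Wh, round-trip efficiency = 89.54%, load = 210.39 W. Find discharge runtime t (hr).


Step 1: E_discharge = eta/100 * E_charge = 89.54/100 * 252.46 = 226.05 Wh
Step 2: t = E_discharge / P = 226.05 / 210.39 = 1.074 hr

1.074 hr


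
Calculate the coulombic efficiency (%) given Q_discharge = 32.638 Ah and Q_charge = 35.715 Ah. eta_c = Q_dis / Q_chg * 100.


Coulombic efficiency = 32.638/35.715 * 100% = 91.38%

91.38%


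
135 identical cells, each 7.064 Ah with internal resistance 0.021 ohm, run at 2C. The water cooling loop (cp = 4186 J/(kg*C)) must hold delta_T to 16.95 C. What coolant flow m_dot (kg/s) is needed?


Step 1: I = 2 * 7.064 = 14.128 A
Step 2: Q_cell = I^2 * R = 14.128^2 * 0.021 = 4.1916 W
Step 3: Q_total = 135 * 4.1916 = 565.87 W
Step 4: m_dot = Q_total / (cp * dT) = 565.87 / (4186 * 16.95) = 0.007975 kg/s

0.007975 kg/s


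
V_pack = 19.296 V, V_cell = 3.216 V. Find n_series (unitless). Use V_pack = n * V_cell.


Rearranging: n = V_pack / V_cell = 19.296 / 3.216 = 6 cells

6


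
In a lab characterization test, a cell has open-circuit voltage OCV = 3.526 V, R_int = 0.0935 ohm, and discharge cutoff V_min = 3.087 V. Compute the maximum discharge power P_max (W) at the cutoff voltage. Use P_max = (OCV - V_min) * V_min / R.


dV = OCV - V_min = 0.439 V (so I_max = dV / R)
P_max = dV * V_min / R = 0.439 * 3.087 / 0.0935 = 14.49 W

14.49 W


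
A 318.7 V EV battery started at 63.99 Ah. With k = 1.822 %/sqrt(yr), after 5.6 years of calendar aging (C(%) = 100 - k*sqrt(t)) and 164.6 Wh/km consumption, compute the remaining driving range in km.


Step 1: capacity retention = 100 - 1.822 * sqrt(5.6) = 100 - 1.822 * 2.3664 = 95.688%
Step 2: C_now = 63.99 * 95.688/100 = 61.231 Ah
Step 3: E_pack = V * C_now = 318.7 * 61.231 = 19514 Wh
Step 4: range = E_pack / consumption = 19514 / 164.6 = 118.6 km

118.6 km


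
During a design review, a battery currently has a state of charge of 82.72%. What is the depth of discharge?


Complement of SOC: DOD = 100% - 82.72% = 17.28%

17.28%


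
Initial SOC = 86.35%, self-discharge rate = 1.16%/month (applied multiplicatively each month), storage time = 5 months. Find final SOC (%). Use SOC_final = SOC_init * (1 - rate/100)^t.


decay = (1 - 1.16/100)^5 = 0.94333
SOC_final = 86.35 * 0.94333 = 81.46%

81.46%


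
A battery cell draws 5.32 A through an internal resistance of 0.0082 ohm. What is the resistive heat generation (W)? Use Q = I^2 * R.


Q = I^2 * R = 5.32^2 * 0.0082 = 0.2321 W

0.2321 W


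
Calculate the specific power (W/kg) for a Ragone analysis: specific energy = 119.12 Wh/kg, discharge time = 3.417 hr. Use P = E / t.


P_specific = E / t = 119.12 / 3.417 = 34.86 W/kg

34.86 W/kg


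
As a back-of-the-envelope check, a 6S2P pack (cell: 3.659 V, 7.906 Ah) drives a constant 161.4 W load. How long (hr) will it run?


Step 1: E_pack = Ns * V_cell * Np * C_cell = 6 * 3.659 * 2 * 7.906 = 347.14 Wh
Step 2: t = E_pack / P = 347.14 / 161.4 = 2.151 hr

2.151 hr


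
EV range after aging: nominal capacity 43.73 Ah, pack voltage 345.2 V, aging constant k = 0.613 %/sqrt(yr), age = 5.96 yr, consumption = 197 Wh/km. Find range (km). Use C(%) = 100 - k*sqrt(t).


Step 1: capacity retention = 100 - 0.613 * sqrt(5.96) = 100 - 0.613 * 2.4413 = 98.503%
Step 2: C_now = 43.73 * 98.503/100 = 43.075 Ah
Step 3: E_pack = V * C_now = 345.2 * 43.075 = 14869 Wh
Step 4: range = E_pack / consumption = 14869 / 197 = 75.48 km

75.48 km


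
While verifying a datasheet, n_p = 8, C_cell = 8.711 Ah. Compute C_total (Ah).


Parallel capacities add: 8 * 8.711 Ah = 69.688 Ah

69.688 Ah


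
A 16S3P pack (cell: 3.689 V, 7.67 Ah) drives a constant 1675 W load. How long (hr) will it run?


Step 1: E_pack = Ns * V_cell * Np * C_cell = 16 * 3.689 * 3 * 7.67 = 1358.1 Wh
Step 2: t = E_pack / P = 1358.1 / 1675 = 0.8108 hr

0.8108 hr


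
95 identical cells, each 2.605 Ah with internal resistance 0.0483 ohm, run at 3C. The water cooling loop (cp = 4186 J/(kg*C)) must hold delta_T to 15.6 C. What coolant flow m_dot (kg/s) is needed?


Step 1: I = 3 * 2.605 = 7.815 A
Step 2: Q_cell = I^2 * R = 7.815^2 * 0.0483 = 2.9499 W
Step 3: Q_total = 95 * 2.9499 = 280.24 W
Step 4: m_dot = Q_total / (cp * dT) = 280.24 / (4186 * 15.6) = 0.004291 kg/s

0.004291 kg/s


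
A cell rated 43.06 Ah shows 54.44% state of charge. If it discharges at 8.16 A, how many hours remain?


Step 1: remaining = SOC/100 * C_total = 54.44/100 * 43.06 = 23.442 Ah
Step 2: t = remaining / I = 23.442 / 8.16 = 2.873 hr

2.873 hr


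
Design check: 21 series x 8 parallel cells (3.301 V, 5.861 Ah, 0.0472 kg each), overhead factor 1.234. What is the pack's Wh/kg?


Step 1: V_pack = 21 * 3.301 = 69.321 V
Step 2: C_pack = 8 * 5.861 = 46.888 Ah
Step 3: E_pack = V_pack * C_pack = 69.321 * 46.888 = 3250.3 Wh
Step 4: m_pack = 21 * 8 * 0.0472 * 1.234 = 9.7851 kg
Step 5: ED = E_pack / m_pack = 3250.3 / 9.7851 = 332.2 Wh/kg

332.2 Wh/kg


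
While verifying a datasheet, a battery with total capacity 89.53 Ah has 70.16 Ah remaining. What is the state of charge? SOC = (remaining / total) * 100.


SOC% = 70.16 / 89.53 * 100 = 78.36%

78.36%


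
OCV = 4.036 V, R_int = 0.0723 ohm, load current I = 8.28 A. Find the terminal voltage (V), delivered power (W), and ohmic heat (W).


Step 1: V_terminal = OCV - I*R = 4.036 - 8.28 * 0.0723 = 3.4374 V
Step 2: P_out = V_terminal * I = 3.4374 * 8.28 = 28.46 W
Step 3: Q = I^2 * R = 8.28^2 * 0.0723 = 4.957 W

V=3.4374 V, P=28.46 W, Q=4.957 W


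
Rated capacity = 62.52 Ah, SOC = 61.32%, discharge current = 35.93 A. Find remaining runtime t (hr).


Step 1: remaining = SOC/100 * C_total = 61.32/100 * 62.52 = 38.337 Ah
Step 2: t = remaining / I = 38.337 / 35.93 = 1.067 hr

1.067 hr


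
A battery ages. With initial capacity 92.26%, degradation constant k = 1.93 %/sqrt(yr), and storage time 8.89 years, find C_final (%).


Step 1: sqrt(8.89 yr) = 2.9816
Step 2: drop = 1.93 * 2.9816 = 5.7545
Step 3: C_final = 92.26 - 5.7545 = 86.51%

86.51%


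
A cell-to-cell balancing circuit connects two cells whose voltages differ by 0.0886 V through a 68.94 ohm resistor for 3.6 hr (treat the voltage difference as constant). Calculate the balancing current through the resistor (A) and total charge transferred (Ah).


First, Ohm's law: I_bal = 0.0886 V / 68.94 ohm = 0.0012852 A
Then Q = I * t = 0.0012852 A * 3.6 hr = 0.004627 Ah

I=0.0012852 A, Q=0.004627 Ah


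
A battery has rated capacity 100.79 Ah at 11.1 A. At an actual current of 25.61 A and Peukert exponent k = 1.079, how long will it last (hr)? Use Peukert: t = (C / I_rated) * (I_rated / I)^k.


t_rated = C / I_rated = 100.79 / 11.1 = 9.0802 hr
(I_rated/I)^k = (0.43342)^1.079 = 0.40572
t = t_rated * (I_rated/I)^k = 9.0802 * 0.40572 = 3.684 hr

3.684 hr


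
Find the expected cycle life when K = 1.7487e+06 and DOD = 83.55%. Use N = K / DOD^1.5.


DOD^1.5 = 763.69
N = K / DOD^1.5 = 1.7487e+06 / 763.69 = 2290

2290 cycles


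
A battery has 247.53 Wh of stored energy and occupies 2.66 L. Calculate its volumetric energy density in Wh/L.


ED = E / V = 247.53 / 2.66 = 93.06 Wh/L

93.06 Wh/L


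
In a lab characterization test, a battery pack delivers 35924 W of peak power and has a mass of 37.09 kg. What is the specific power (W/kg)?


Specific power = 35924 W / 37.09 kg = 968.6 W/kg

968.6 W/kg


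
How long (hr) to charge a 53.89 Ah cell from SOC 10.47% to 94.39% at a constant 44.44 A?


Step 1: dSOC = 94.39% - 10.47% = 83.92%
Step 2: delta_Ah = 53.89 * 83.92 / 100 = 45.224 Ah
Step 3: t = 45.224 / 44.44 = 1.018 hr

1.018 hr


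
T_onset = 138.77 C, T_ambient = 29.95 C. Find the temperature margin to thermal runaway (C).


margin = T_onset - T_ambient = 138.77 - 29.95 = 108.82 C

108.82 C


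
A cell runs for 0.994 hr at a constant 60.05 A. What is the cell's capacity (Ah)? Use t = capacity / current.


C = I * t = 60.05 * 0.994 = 59.69 Ah

59.69 Ah


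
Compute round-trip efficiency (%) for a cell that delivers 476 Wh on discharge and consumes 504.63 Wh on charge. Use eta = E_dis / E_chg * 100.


eta_e = E_dis / E_chg * 100 = 476 / 504.63 * 100 = 94.33%

94.33%


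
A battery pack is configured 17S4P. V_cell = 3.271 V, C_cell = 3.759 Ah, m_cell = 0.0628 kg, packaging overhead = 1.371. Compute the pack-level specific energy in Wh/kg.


Step 1: V_pack = 17 * 3.271 = 55.607 V
Step 2: C_pack = 4 * 3.759 = 15.036 Ah
Step 3: E_pack = V_pack * C_pack = 55.607 * 15.036 = 836.11 Wh
Step 4: m_pack = 17 * 4 * 0.0628 * 1.371 = 5.8547 kg
Step 5: ED = E_pack / m_pack = 836.11 / 5.8547 = 142.8 Wh/kg

142.8 Wh/kg


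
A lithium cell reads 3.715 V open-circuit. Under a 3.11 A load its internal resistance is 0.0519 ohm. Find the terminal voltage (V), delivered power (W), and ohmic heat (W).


Step 1: V_terminal = OCV - I*R = 3.715 - 3.11 * 0.0519 = 3.5536 V
Step 2: P_out = V_terminal * I = 3.5536 * 3.11 = 11.05 W
Step 3: Q = I^2 * R = 3.11^2 * 0.0519 = 0.5020 W

V=3.5536 V, P=11.05 W, Q=0.5020 W


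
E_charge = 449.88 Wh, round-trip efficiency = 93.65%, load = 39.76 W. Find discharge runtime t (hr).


Step 1: E_discharge = eta/100 * E_charge = 93.65/100 * 449.88 = 421.31 Wh
Step 2: t = E_discharge / P = 421.31 / 39.76 = 10.60 hr

10.60 hr


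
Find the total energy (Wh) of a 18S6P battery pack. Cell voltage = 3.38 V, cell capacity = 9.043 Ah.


V_pack = 18 * 3.38 = 60.84 V
C_pack = 6 * 9.043 = 54.258 Ah
E = V_pack * C_pack = 60.84 * 54.258 = 3301 Wh

3301 Wh


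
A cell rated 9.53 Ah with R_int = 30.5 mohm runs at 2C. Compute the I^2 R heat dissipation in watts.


Convert: R = 30.5 mohm = 0.0305 ohm
Step 1: I = C_rate * capacity = 2 * 9.53 = 19.06 A
Step 2: Q = I^2 * R = 19.06^2 * 0.0305 = 363.28 * 0.0305 = 11.08 W

11.08 W


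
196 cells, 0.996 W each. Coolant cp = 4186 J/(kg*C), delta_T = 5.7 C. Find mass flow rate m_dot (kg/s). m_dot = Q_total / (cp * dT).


Step 1: Total heat Q = 196 * 0.996 W = 195.22 W
Step 2: denom = cp * dT = 4186 * 5.7 = 23860
Step 3: m_dot = 195.22 / 23860 = 0.008182 kg/s

0.008182 kg/s


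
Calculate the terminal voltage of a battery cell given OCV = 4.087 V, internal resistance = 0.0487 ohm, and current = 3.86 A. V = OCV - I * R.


V = OCV - I*R = 4.087 - 3.86 * 0.0487 = 3.899 V

3.899 V


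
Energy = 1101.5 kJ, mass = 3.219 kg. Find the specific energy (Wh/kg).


Convert: E = 1101.5 kJ = 305.97 Wh
ED = E / m = 305.97 / 3.219 = 95.05 Wh/kg

95.05 Wh/kg


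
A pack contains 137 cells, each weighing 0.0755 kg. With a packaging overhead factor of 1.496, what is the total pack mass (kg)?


m_pack = n * m_cell * overhead = 137 * 0.0755 * 1.496 = 15.47 kg

15.47 kg


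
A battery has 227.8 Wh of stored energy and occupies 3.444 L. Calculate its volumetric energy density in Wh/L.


ED = E / V = 227.8 / 3.444 = 66.14 Wh/L

66.14 Wh/L


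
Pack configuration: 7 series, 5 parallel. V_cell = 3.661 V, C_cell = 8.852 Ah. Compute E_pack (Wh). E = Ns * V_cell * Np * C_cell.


V_pack = 7 * 3.661 = 25.627 V
C_pack = 5 * 8.852 = 44.26 Ah
E = V_pack * C_pack = 25.627 * 44.26 = 1134 Wh

1134 Wh


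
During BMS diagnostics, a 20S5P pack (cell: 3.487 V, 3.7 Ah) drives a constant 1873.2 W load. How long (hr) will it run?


Step 1: E_pack = Ns * V_cell * Np * C_cell = 20 * 3.487 * 5 * 3.7 = 1290.2 Wh
Step 2: t = E_pack / P = 1290.2 / 1873.2 = 0.6888 hr

0.6888 hr


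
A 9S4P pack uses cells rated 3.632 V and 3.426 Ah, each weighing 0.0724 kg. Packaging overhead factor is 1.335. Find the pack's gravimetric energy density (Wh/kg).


Step 1: V_pack = 9 * 3.632 = 32.688 V
Step 2: C_pack = 4 * 3.426 = 13.704 Ah
Step 3: E_pack = V_pack * C_pack = 32.688 * 13.704 = 447.96 Wh
Step 4: m_pack = 9 * 4 * 0.0724 * 1.335 = 3.4795 kg
Step 5: ED = E_pack / m_pack = 447.96 / 3.4795 = 128.7 Wh/kg

128.7 Wh/kg


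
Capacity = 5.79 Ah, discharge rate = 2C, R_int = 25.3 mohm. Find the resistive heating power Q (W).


Convert: R = 25.3 mohm = 0.0253 ohm
Step 1: I = C_rate * capacity = 2 * 5.79 = 11.58 A
Step 2: Q = I^2 * R = 11.58^2 * 0.0253 = 134.1 * 0.0253 = 3.393 W

3.393 W


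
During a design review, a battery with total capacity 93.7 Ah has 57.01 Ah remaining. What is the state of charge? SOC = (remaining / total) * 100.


SOC = (remaining / total) * 100 = (57.01 / 93.7) * 100 = 60.84%

60.84%


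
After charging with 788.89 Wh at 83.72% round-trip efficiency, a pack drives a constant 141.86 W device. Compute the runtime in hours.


Step 1: E_discharge = eta/100 * E_charge = 83.72/100 * 788.89 = 660.46 Wh
Step 2: t = E_discharge / P = 660.46 / 141.86 = 4.656 hr

4.656 hr


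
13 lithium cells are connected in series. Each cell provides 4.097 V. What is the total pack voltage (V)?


Series voltages add: 13 * 4.097 V = 53.261 V

53.261 V


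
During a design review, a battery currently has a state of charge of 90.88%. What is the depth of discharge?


Complement of SOC: DOD = 100% - 90.88% = 9.12%

9.12%


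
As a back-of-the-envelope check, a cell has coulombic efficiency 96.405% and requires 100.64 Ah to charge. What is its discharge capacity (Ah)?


Q_dis = eta/100 * Q_chg = 96.405/100 * 100.64 = 97.02 Ah

97.02 Ah


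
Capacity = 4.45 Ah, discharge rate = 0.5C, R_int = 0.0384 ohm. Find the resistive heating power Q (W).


Step 1: I = C_rate * capacity = 0.5 * 4.45 = 2.225 A
Step 2: Q = I^2 * R = 2.225^2 * 0.0384 = 4.9506 * 0.0384 = 0.1901 W

0.1901 W


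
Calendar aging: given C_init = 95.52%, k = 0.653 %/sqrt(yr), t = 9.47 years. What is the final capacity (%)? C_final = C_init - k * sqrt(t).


Step 1: sqrt(9.47 yr) = 3.0773
Step 2: drop = 0.653 * 3.0773 = 2.0095
Step 3: C_final = 95.52 - 2.0095 = 93.51%

93.51%


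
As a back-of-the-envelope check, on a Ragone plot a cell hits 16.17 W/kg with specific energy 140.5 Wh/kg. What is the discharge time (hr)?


t = E / P = 140.5 / 16.17 = 8.689 hr

8.689 hr


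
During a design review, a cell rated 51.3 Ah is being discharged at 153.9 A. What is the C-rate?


C_rate = I / capacity = 153.9 / 51.3 = 3C

3C


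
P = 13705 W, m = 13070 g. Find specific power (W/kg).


Convert: m = 13070 g = 13.07 kg
Specific power = 13705 W / 13.07 kg = 1049 W/kg

1049 W/kg


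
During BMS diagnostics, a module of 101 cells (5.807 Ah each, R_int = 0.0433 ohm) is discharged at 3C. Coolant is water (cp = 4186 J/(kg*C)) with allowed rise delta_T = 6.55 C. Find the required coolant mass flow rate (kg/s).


Step 1: I = 3 * 5.807 = 17.421 A
Step 2: Q_cell = I^2 * R = 17.421^2 * 0.0433 = 13.141 W
Step 3: Q_total = 101 * 13.141 = 1327.2 W
Step 4: m_dot = Q_total / (cp * dT) = 1327.2 / (4186 * 6.55) = 0.04841 kg/s

0.04841 kg/s


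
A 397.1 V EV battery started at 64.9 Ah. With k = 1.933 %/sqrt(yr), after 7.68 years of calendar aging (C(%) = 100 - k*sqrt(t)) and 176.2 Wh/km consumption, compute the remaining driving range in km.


Step 1: capacity retention = 100 - 1.933 * sqrt(7.68) = 100 - 1.933 * 2.7713 = 94.643%
Step 2: C_now = 64.9 * 94.643/100 = 61.423 Ah
Step 3: E_pack = V * C_now = 397.1 * 61.423 = 24391 Wh
Step 4: range = E_pack / consumption = 24391 / 176.2 = 138.4 km

138.4 km


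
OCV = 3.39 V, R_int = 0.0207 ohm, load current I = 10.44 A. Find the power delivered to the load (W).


Step 1: V_terminal = OCV - I*R = 3.39 - 10.44 * 0.0207 = 3.1739 V
Step 2: P_out = V_terminal * I = 3.1739 * 10.44 = 33.14 W

33.14 W


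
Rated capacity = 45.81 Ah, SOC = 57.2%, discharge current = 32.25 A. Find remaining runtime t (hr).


Step 1: remaining = SOC/100 * C_total = 57.2/100 * 45.81 = 26.203 Ah
Step 2: t = remaining / I = 26.203 / 32.25 = 0.8125 hr

0.8125 hr


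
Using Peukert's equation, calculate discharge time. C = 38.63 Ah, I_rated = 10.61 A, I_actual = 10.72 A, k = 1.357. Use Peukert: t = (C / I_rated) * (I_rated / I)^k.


t_rated = C / I_rated = 38.63 / 10.61 = 3.6409 hr
(I_rated/I)^k = (0.98974)^1.357 = 0.9861
t = t_rated * (I_rated/I)^k = 3.6409 * 0.9861 = 3.590 hr

3.590 hr


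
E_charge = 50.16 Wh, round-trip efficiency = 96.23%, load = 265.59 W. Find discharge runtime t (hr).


Step 1: E_discharge = eta/100 * E_charge = 96.23/100 * 50.16 = 48.269 Wh
Step 2: t = E_discharge / P = 48.269 / 265.59 = 0.1817 hr

0.1817 hr


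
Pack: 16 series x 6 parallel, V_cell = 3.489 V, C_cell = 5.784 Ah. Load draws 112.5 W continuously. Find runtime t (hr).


Step 1: E_pack = Ns * V_cell * Np * C_cell = 16 * 3.489 * 6 * 5.784 = 1937.3 Wh
Step 2: t = E_pack / P = 1937.3 / 112.5 = 17.22 hr

17.22 hr


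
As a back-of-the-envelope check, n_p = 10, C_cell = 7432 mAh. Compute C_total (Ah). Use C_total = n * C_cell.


Convert: C_cell = 7432 mAh = 7.432 Ah
C_total = 10 * 7.432 = 74.32 Ah

74.32 Ah


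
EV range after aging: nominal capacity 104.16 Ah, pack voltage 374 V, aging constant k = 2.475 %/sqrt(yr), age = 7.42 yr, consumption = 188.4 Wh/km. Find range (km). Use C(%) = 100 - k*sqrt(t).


Step 1: capacity retention = 100 - 2.475 * sqrt(7.42) = 100 - 2.475 * 2.724 = 93.258%
Step 2: C_now = 104.16 * 93.258/100 = 97.138 Ah
Step 3: E_pack = V * C_now = 374 * 97.138 = 36330 Wh
Step 4: range = E_pack / consumption = 36330 / 188.4 = 192.8 km

192.8 km


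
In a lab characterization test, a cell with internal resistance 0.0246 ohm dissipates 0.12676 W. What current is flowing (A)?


I = sqrt(Q / R) = sqrt(0.12676 / 0.0246) = sqrt(5.1528) = 2.270 A

2.270 A


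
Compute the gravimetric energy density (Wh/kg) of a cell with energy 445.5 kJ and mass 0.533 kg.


Convert: E = 445.5 kJ = 123.75 Wh
ED = E / m = 123.75 / 0.533 = 232.2 Wh/kg

232.2 Wh/kg


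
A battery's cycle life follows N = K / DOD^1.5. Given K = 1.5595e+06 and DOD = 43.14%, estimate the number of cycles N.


Step 1: DOD^1.5 = 43.14^1.5 = 283.35
Step 2: N = 1.5595e+06 / 283.35 = 5504 cycles

5504 cycles


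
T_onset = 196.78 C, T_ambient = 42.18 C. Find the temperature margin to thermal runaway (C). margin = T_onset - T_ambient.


Safety margin = 196.78 C - 42.18 C = 154.6 C

154.6 C


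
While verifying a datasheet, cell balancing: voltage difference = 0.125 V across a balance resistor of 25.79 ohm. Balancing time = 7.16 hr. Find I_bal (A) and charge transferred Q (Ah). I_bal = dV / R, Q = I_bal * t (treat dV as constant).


First, Ohm's law: I_bal = 0.125 V / 25.79 ohm = 0.0048468 A
Then Q = I * t = 0.0048468 A * 7.16 hr = 0.03470 Ah

I=0.0048468 A, Q=0.03470 Ah


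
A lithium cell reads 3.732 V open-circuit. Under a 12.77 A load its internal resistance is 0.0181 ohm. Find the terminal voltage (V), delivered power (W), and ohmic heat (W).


Step 1: V_terminal = OCV - I*R = 3.732 - 12.77 * 0.0181 = 3.5009 V
Step 2: P_out = V_terminal * I = 3.5009 * 12.77 = 44.71 W
Step 3: Q = I^2 * R = 12.77^2 * 0.0181 = 2.952 W

V=3.5009 V, P=44.71 W, Q=2.952 W


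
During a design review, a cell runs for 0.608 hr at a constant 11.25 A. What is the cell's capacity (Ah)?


C = I * t = 11.25 * 0.608 = 6.840 Ah

6.840 Ah


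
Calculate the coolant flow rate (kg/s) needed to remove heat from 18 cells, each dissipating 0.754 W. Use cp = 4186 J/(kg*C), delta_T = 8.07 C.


Q_total = 18 * 0.754 = 13.572 W
m_dot = Q_total / (cp * dT) = 13.572 / (4186 * 8.07) = 4.018e-04 kg/s

4.018e-04 kg/s


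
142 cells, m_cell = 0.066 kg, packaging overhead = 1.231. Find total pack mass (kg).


Cell mass sum = 142 * 0.066 = 9.372 kg
With overhead 1.231: m_pack = 9.372 * 1.231 = 11.54 kg

11.54 kg


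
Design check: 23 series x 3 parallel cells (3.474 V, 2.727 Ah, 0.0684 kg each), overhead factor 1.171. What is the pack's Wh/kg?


Step 1: V_pack = 23 * 3.474 = 79.902 V
Step 2: C_pack = 3 * 2.727 = 8.181 Ah
Step 3: E_pack = V_pack * C_pack = 79.902 * 8.181 = 653.68 Wh
Step 4: m_pack = 23 * 3 * 0.0684 * 1.171 = 5.5267 kg
Step 5: ED = E_pack / m_pack = 653.68 / 5.5267 = 118.3 Wh/kg

118.3 Wh/kg


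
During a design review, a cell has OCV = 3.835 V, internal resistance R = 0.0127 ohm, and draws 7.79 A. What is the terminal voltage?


IR drop = 7.79 * 0.0127 = 0.098933 V
V = 3.835 - 0.098933 = 3.736 V

3.736 V


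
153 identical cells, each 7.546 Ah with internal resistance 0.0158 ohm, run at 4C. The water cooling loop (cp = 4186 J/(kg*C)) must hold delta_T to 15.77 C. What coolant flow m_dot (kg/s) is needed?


Step 1: I = 4 * 7.546 = 30.184 A
Step 2: Q_cell = I^2 * R = 30.184^2 * 0.0158 = 14.395 W
Step 3: Q_total = 153 * 14.395 = 2202.4 W
Step 4: m_dot = Q_total / (cp * dT) = 2202.4 / (4186 * 15.77) = 0.03336 kg/s

0.03336 kg/s


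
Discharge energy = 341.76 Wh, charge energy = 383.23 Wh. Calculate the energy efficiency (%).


Round-trip efficiency = 341.76/383.23 * 100% = 89.18%

89.18%


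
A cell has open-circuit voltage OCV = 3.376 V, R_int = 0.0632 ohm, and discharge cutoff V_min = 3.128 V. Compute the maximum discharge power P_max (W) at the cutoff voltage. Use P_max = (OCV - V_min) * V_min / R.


dV = OCV - V_min = 0.248 V (so I_max = dV / R)
P_max = dV * V_min / R = 0.248 * 3.128 / 0.0632 = 12.27 W

12.27 W


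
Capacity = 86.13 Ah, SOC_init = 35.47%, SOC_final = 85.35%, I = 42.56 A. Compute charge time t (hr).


delta_Ah = 86.13 * (85.35 - 35.47) / 100 = 42.962 Ah
t = delta_Ah / I = 42.962 / 42.56 = 1.009 hr

1.009 hr


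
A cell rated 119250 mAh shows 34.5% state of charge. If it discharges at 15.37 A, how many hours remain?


Convert: C_total = 119250 mAh = 119.25 Ah
Step 1: remaining = SOC/100 * C_total = 34.5/100 * 119.25 = 41.141 Ah
Step 2: t = remaining / I = 41.141 / 15.37 = 2.677 hr

2.677 hr


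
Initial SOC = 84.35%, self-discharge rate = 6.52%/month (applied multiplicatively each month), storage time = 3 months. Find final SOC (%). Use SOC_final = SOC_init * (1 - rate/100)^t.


decay = (1 - 6.52/100)^3 = 0.81688
SOC_final = 84.35 * 0.81688 = 68.90%

68.90%


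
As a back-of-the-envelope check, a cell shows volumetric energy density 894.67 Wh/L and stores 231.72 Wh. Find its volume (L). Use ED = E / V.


V = E / ED = 231.72 / 894.67 = 0.2590 L

0.2590 L


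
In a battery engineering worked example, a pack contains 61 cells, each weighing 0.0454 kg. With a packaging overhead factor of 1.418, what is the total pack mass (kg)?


m_pack = n * m_cell * overhead = 61 * 0.0454 * 1.418 = 3.927 kg

3.927 kg


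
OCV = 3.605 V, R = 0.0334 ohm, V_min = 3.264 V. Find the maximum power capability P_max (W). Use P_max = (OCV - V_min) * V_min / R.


dV = OCV - V_min = 0.341 V (so I_max = dV / R)
P_max = dV * V_min / R = 0.341 * 3.264 / 0.0334 = 33.32 W

33.32 W


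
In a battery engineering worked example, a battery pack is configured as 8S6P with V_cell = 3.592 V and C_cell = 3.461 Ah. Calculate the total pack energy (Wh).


E = Ns * Vcell * Np * Ccell = 8 * 3.592 * 6 * 3.461 = 596.7 Wh

596.7 Wh


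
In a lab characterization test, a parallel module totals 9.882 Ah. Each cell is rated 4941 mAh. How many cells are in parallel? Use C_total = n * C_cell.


Convert: C_cell = 4941 mAh = 4.941 Ah
n = C_total / C_cell = 9.882 / 4.941 = 2

2


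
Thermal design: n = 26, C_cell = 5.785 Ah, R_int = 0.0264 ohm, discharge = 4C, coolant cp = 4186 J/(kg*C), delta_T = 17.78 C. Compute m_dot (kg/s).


Step 1: I = 4 * 5.785 = 23.14 A
Step 2: Q_cell = I^2 * R = 23.14^2 * 0.0264 = 14.136 W
Step 3: Q_total = 26 * 14.136 = 367.54 W
Step 4: m_dot = Q_total / (cp * dT) = 367.54 / (4186 * 17.78) = 0.004938 kg/s

0.004938 kg/s


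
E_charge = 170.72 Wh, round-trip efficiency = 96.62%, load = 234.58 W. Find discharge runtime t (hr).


Step 1: E_discharge = eta/100 * E_charge = 96.62/100 * 170.72 = 164.95 Wh
Step 2: t = E_discharge / P = 164.95 / 234.58 = 0.7032 hr

0.7032 hr


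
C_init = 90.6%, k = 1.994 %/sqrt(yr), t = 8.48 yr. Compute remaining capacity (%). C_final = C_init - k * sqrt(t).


Step 1: sqrt(8.48 yr) = 2.912
Step 2: drop = 1.994 * 2.912 = 5.8065
Step 3: C_final = 90.6 - 5.8065 = 84.79%

84.79%


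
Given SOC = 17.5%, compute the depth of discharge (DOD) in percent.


Complement of SOC: DOD = 100% - 17.5% = 82.5%

82.5%


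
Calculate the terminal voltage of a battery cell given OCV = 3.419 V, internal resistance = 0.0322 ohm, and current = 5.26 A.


IR drop = 5.26 * 0.0322 = 0.16937 V
V = 3.419 - 0.16937 = 3.250 V

3.250 V


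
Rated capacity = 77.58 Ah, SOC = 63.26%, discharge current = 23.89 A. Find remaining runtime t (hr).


Step 1: remaining = SOC/100 * C_total = 63.26/100 * 77.58 = 49.077 Ah
Step 2: t = remaining / I = 49.077 / 23.89 = 2.054 hr

2.054 hr


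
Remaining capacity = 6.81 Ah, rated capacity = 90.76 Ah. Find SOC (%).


SOC = (remaining / total) * 100 = (6.81 / 90.76) * 100 = 7.503%

7.503%


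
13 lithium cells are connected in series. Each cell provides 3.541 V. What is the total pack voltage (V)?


With 13 cells in series at 3.541 V each, V_pack = 46.033 V

46.033 V


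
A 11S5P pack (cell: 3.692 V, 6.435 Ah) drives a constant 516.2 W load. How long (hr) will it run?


Step 1: E_pack = Ns * V_cell * Np * C_cell = 11 * 3.692 * 5 * 6.435 = 1306.7 Wh
Step 2: t = E_pack / P = 1306.7 / 516.2 = 2.531 hr

2.531 hr


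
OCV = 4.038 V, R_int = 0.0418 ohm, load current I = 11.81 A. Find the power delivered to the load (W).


Step 1: V_terminal = OCV - I*R = 4.038 - 11.81 * 0.0418 = 3.5443 V
Step 2: P_out = V_terminal * I = 3.5443 * 11.81 = 41.86 W

41.86 W


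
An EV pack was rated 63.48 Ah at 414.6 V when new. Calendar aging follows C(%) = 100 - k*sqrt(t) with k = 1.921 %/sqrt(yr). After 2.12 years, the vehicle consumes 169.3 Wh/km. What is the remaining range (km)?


Step 1: capacity retention = 100 - 1.921 * sqrt(2.12) = 100 - 1.921 * 1.456 = 97.203%
Step 2: C_now = 63.48 * 97.203/100 = 61.704 Ah
Step 3: E_pack = V * C_now = 414.6 * 61.704 = 25582 Wh
Step 4: range = E_pack / consumption = 25582 / 169.3 = 151.1 km

151.1 km


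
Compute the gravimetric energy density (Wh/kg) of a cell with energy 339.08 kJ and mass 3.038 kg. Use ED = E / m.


Convert: E = 339.08 kJ = 94.189 Wh
ED = E / m = 94.189 / 3.038 = 31.00 Wh/kg

31.00 Wh/kg


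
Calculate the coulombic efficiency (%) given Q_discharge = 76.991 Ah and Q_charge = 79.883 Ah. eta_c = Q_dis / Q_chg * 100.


eta_c = Q_dis / Q_chg * 100 = 76.991 / 79.883 * 100 = 96.38%

96.38%


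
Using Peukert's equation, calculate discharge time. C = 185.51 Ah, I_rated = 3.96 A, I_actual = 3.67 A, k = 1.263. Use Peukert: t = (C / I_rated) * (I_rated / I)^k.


Step 1: t_rated = C / I_rated = 185.51 / 3.96 = 46.846 hr
Step 2: ratio = 3.96 / 3.67 = 1.079
Step 3: ratio^k = 1.079^1.263 = 1.1008
Step 4: t = t_rated * ratio^k = 46.846 * 1.1008 = 51.57 hr

51.57 hr


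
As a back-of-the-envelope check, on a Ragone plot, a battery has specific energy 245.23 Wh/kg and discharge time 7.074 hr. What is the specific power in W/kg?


P_specific = E / t = 245.23 / 7.074 = 34.67 W/kg

34.67 W/kg


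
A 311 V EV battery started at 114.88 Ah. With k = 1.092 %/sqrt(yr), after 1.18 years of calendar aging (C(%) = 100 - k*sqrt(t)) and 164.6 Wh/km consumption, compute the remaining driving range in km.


Step 1: capacity retention = 100 - 1.092 * sqrt(1.18) = 100 - 1.092 * 1.0863 = 98.814%
Step 2: C_now = 114.88 * 98.814/100 = 113.52 Ah
Step 3: E_pack = V * C_now = 311 * 113.52 = 35305 Wh
Step 4: range = E_pack / consumption = 35305 / 164.6 = 214.5 km

214.5 km


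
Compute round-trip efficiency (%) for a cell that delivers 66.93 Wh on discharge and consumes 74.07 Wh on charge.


Round-trip efficiency = 66.93/74.07 * 100% = 90.36%

90.36%


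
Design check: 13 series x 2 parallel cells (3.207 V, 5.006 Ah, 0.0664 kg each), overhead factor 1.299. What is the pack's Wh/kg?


Step 1: V_pack = 13 * 3.207 = 41.691 V
Step 2: C_pack = 2 * 5.006 = 10.012 Ah
Step 3: E_pack = V_pack * C_pack = 41.691 * 10.012 = 417.41 Wh
Step 4: m_pack = 13 * 2 * 0.0664 * 1.299 = 2.2426 kg
Step 5: ED = E_pack / m_pack = 417.41 / 2.2426 = 186.1 Wh/kg

186.1 Wh/kg


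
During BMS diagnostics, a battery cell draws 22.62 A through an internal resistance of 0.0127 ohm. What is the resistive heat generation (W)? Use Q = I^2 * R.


Q = I^2 * R = 22.62^2 * 0.0127 = 6.498 W

6.498 W


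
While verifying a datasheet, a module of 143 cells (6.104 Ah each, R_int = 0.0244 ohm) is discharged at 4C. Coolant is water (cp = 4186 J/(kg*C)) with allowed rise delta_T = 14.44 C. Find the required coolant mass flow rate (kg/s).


Step 1: I = 4 * 6.104 = 24.416 A
Step 2: Q_cell = I^2 * R = 24.416^2 * 0.0244 = 14.546 W
Step 3: Q_total = 143 * 14.546 = 2080.1 W
Step 4: m_dot = Q_total / (cp * dT) = 2080.1 / (4186 * 14.44) = 0.03441 kg/s

0.03441 kg/s


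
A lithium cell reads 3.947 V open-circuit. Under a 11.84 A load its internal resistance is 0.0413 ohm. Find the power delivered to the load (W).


Step 1: V_terminal = OCV - I*R = 3.947 - 11.84 * 0.0413 = 3.458 V
Step 2: P_out = V_terminal * I = 3.458 * 11.84 = 40.94 W

40.94 W


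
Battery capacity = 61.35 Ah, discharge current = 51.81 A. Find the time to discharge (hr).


Runtime = 61.35 Ah / 51.81 A = 1.184 hr

1.184 hr


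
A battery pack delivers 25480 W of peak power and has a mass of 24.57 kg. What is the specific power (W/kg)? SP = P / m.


Specific power = 25480 W / 24.57 kg = 1037 W/kg

1037 W/kg


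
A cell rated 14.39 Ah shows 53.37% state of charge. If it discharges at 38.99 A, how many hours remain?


Step 1: remaining = SOC/100 * C_total = 53.37/100 * 14.39 = 7.6799 Ah
Step 2: t = remaining / I = 7.6799 / 38.99 = 0.1970 hr

0.1970 hr


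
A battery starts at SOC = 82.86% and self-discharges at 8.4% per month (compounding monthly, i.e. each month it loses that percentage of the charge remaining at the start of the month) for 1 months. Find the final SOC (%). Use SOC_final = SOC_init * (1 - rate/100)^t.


decay = (1 - 8.4/100)^1 = 0.916
SOC_final = 82.86 * 0.916 = 75.90%

75.90%


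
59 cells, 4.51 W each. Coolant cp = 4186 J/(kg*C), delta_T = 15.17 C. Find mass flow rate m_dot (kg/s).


Step 1: Total heat Q = 59 * 4.51 W = 266.09 W
Step 2: denom = cp * dT = 4186 * 15.17 = 63502
Step 3: m_dot = 266.09 / 63502 = 0.004190 kg/s

0.004190 kg/s


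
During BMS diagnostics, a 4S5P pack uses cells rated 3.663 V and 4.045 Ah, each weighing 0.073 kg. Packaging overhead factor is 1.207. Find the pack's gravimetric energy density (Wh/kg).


Step 1: V_pack = 4 * 3.663 = 14.652 V
Step 2: C_pack = 5 * 4.045 = 20.225 Ah
Step 3: E_pack = V_pack * C_pack = 14.652 * 20.225 = 296.34 Wh
Step 4: m_pack = 4 * 5 * 0.073 * 1.207 = 1.7622 kg
Step 5: ED = E_pack / m_pack = 296.34 / 1.7622 = 168.2 Wh/kg

168.2 Wh/kg


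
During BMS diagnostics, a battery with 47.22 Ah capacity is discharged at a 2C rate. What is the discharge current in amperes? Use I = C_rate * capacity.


I = C_rate * capacity = 2 * 47.22 = 94.44 A

94.44 A


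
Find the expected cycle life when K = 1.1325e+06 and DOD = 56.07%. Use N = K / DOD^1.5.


Step 1: DOD^1.5 = 56.07^1.5 = 419.85
Step 2: N = 1.1325e+06 / 419.85 = 2697 cycles

2697 cycles


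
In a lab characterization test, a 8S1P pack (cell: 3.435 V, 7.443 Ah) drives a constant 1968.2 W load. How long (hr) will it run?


Step 1: E_pack = Ns * V_cell * Np * C_cell = 8 * 3.435 * 1 * 7.443 = 204.53 Wh
Step 2: t = E_pack / P = 204.53 / 1968.2 = 0.1039 hr

0.1039 hr


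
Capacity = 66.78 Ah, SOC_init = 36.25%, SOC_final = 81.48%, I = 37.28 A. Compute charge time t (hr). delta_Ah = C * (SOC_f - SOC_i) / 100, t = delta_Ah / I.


delta_Ah = 66.78 * (81.48 - 36.25) / 100 = 30.205 Ah
t = delta_Ah / I = 30.205 / 37.28 = 0.8102 hr

0.8102 hr


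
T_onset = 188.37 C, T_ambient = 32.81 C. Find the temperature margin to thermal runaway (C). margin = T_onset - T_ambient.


margin = T_onset - T_ambient = 188.37 - 32.81 = 155.56 C

155.56 C


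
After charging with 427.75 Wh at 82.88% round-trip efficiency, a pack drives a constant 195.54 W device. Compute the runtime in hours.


Step 1: E_discharge = eta/100 * E_charge = 82.88/100 * 427.75 = 354.52 Wh
Step 2: t = E_discharge / P = 354.52 / 195.54 = 1.813 hr

1.813 hr


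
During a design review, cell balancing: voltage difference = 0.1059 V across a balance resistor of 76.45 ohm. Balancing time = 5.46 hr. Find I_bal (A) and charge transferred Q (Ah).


I_bal = dV / R = 0.1059 / 76.45 = 0.0013852 A
Q = I_bal * t = 0.0013852 * 5.46 = 0.007563 Ah

I=0.0013852 A, Q=0.007563 Ah


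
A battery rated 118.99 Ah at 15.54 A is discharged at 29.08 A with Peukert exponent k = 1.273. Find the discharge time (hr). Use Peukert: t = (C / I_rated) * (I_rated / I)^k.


Step 1: t_rated = C / I_rated = 118.99 / 15.54 = 7.657 hr
Step 2: ratio = 15.54 / 29.08 = 0.53439
Step 3: ratio^k = 0.53439^1.273 = 0.45036
Step 4: t = t_rated * ratio^k = 7.657 * 0.45036 = 3.448 hr

3.448 hr
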